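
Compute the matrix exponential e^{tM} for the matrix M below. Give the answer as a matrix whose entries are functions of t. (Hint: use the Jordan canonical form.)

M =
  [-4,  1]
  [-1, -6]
e^{tM} =
  [t*exp(-5*t) + exp(-5*t), t*exp(-5*t)]
  [-t*exp(-5*t), -t*exp(-5*t) + exp(-5*t)]

Strategy: write M = P · J · P⁻¹ where J is a Jordan canonical form, so e^{tM} = P · e^{tJ} · P⁻¹, and e^{tJ} can be computed block-by-block.

M has Jordan form
J =
  [-5,  1]
  [ 0, -5]
(up to reordering of blocks).

Per-block formulas:
  For a 2×2 Jordan block J_2(-5): exp(t · J_2(-5)) = e^(-5t)·(I + t·N), where N is the 2×2 nilpotent shift.

After assembling e^{tJ} and conjugating by P, we get:

e^{tM} =
  [t*exp(-5*t) + exp(-5*t), t*exp(-5*t)]
  [-t*exp(-5*t), -t*exp(-5*t) + exp(-5*t)]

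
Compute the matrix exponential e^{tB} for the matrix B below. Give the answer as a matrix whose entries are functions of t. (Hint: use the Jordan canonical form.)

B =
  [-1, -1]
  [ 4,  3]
e^{tB} =
  [-2*t*exp(t) + exp(t), -t*exp(t)]
  [4*t*exp(t), 2*t*exp(t) + exp(t)]

Strategy: write B = P · J · P⁻¹ where J is a Jordan canonical form, so e^{tB} = P · e^{tJ} · P⁻¹, and e^{tJ} can be computed block-by-block.

B has Jordan form
J =
  [1, 1]
  [0, 1]
(up to reordering of blocks).

Per-block formulas:
  For a 2×2 Jordan block J_2(1): exp(t · J_2(1)) = e^(1t)·(I + t·N), where N is the 2×2 nilpotent shift.

After assembling e^{tJ} and conjugating by P, we get:

e^{tB} =
  [-2*t*exp(t) + exp(t), -t*exp(t)]
  [4*t*exp(t), 2*t*exp(t) + exp(t)]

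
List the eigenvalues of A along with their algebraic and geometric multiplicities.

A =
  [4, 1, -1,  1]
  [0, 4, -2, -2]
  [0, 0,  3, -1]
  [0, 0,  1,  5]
λ = 4: alg = 4, geom = 2

Step 1 — factor the characteristic polynomial to read off the algebraic multiplicities:
  χ_A(x) = (x - 4)^4

Step 2 — compute geometric multiplicities via the rank-nullity identity g(λ) = n − rank(A − λI):
  rank(A − (4)·I) = 2, so dim ker(A − (4)·I) = n − 2 = 2

Summary:
  λ = 4: algebraic multiplicity = 4, geometric multiplicity = 2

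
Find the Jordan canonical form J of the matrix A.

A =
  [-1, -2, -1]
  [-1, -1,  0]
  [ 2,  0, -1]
J_3(-1)

The characteristic polynomial is
  det(x·I − A) = x^3 + 3*x^2 + 3*x + 1 = (x + 1)^3

Eigenvalues and multiplicities (the geometric multiplicity of λ is n − rank(A − λI), which equals the number of Jordan blocks for λ):
  λ = -1: algebraic multiplicity = 3, geometric multiplicity = 1

Determining the block sizes for each eigenvalue:
  λ = -1: one block (gm = 1), so the single block has size am = 3 → block sizes [3]

Assembling the blocks gives a Jordan form
J =
  [-1,  1,  0]
  [ 0, -1,  1]
  [ 0,  0, -1]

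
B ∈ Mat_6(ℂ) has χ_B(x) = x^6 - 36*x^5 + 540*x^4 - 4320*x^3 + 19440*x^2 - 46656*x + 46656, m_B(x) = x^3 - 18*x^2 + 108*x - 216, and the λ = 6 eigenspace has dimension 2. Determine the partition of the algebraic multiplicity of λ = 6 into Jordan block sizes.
Block sizes for λ = 6: [3, 3]

Step 1 — from the characteristic polynomial, algebraic multiplicity of λ = 6 is 6. From dim ker(B − (6)·I) = 2, there are exactly 2 Jordan blocks for λ = 6.
Step 2 — from the minimal polynomial, the factor (x − 6)^3 tells us the largest block for λ = 6 has size 3.
Step 3 — with total size 6, 2 blocks, and largest block 3, the block sizes (in nonincreasing order) are [3, 3].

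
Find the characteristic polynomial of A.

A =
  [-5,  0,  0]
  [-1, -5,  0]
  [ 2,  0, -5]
x^3 + 15*x^2 + 75*x + 125

Expanding det(x·I − A) (e.g. by cofactor expansion or by noting that A is similar to its Jordan form J, which has the same characteristic polynomial as A) gives
  χ_A(x) = x^3 + 15*x^2 + 75*x + 125
which factors as (x + 5)^3. The eigenvalues (with algebraic multiplicities) are λ = -5 with multiplicity 3.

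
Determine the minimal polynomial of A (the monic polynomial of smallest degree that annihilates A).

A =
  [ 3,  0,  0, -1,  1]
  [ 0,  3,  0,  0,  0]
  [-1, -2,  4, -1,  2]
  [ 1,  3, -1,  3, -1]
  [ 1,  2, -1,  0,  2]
x^3 - 9*x^2 + 27*x - 27

The characteristic polynomial is χ_A(x) = (x - 3)^5, so the eigenvalues are known. The minimal polynomial is
  m_A(x) = Π_λ (x − λ)^{k_λ}
where k_λ is the size of the *largest* Jordan block for λ (equivalently, the smallest k with (A − λI)^k v = 0 for every generalised eigenvector v of λ).

  λ = 3: largest Jordan block has size 3, contributing (x − 3)^3

So m_A(x) = (x - 3)^3 = x^3 - 9*x^2 + 27*x - 27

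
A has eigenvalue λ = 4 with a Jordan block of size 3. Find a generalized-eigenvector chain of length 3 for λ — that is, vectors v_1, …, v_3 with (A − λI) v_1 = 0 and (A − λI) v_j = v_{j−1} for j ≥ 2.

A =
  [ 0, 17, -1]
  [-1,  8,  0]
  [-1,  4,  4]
A Jordan chain for λ = 4 of length 3:
v_1 = (-4, -1, -1)ᵀ
v_2 = (17, 4, 4)ᵀ
v_3 = (0, 1, 0)ᵀ

Let N = A − (4)·I. We want v_3 with N^3 v_3 = 0 but N^2 v_3 ≠ 0; then v_{j-1} := N · v_j for j = 3, …, 2.

Pick v_3 = (0, 1, 0)ᵀ.
Then v_2 = N · v_3 = (17, 4, 4)ᵀ.
Then v_1 = N · v_2 = (-4, -1, -1)ᵀ.

Sanity check: (A − (4)·I) v_1 = (0, 0, 0)ᵀ = 0. ✓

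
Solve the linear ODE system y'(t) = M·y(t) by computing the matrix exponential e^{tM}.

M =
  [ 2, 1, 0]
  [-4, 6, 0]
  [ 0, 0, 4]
e^{tM} =
  [-2*t*exp(4*t) + exp(4*t), t*exp(4*t), 0]
  [-4*t*exp(4*t), 2*t*exp(4*t) + exp(4*t), 0]
  [0, 0, exp(4*t)]

Strategy: write M = P · J · P⁻¹ where J is a Jordan canonical form, so e^{tM} = P · e^{tJ} · P⁻¹, and e^{tJ} can be computed block-by-block.

M has Jordan form
J =
  [4, 1, 0]
  [0, 4, 0]
  [0, 0, 4]
(up to reordering of blocks).

Per-block formulas:
  For a 2×2 Jordan block J_2(4): exp(t · J_2(4)) = e^(4t)·(I + t·N), where N is the 2×2 nilpotent shift.
  For a 1×1 block at λ = 4: exp(t · [4]) = [e^(4t)].

After assembling e^{tJ} and conjugating by P, we get:

e^{tM} =
  [-2*t*exp(4*t) + exp(4*t), t*exp(4*t), 0]
  [-4*t*exp(4*t), 2*t*exp(4*t) + exp(4*t), 0]
  [0, 0, exp(4*t)]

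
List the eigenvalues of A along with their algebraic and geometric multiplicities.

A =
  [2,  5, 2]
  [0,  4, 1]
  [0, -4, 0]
λ = 2: alg = 3, geom = 1

Step 1 — factor the characteristic polynomial to read off the algebraic multiplicities:
  χ_A(x) = (x - 2)^3

Step 2 — compute geometric multiplicities via the rank-nullity identity g(λ) = n − rank(A − λI):
  rank(A − (2)·I) = 2, so dim ker(A − (2)·I) = n − 2 = 1

Summary:
  λ = 2: algebraic multiplicity = 3, geometric multiplicity = 1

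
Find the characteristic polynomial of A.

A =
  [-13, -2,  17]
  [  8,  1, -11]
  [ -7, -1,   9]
x^3 + 3*x^2 + 3*x + 1

Expanding det(x·I − A) (e.g. by cofactor expansion or by noting that A is similar to its Jordan form J, which has the same characteristic polynomial as A) gives
  χ_A(x) = x^3 + 3*x^2 + 3*x + 1
which factors as (x + 1)^3. The eigenvalues (with algebraic multiplicities) are λ = -1 with multiplicity 3.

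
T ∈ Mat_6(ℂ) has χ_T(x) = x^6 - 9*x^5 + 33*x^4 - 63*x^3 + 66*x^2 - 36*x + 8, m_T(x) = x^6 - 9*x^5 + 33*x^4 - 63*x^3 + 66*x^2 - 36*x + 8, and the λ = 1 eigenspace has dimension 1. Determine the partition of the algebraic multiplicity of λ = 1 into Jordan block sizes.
Block sizes for λ = 1: [3]

Step 1 — from the characteristic polynomial, algebraic multiplicity of λ = 1 is 3. From dim ker(T − (1)·I) = 1, there are exactly 1 Jordan blocks for λ = 1.
Step 2 — from the minimal polynomial, the factor (x − 1)^3 tells us the largest block for λ = 1 has size 3.
Step 3 — with total size 3, 1 blocks, and largest block 3, the block sizes (in nonincreasing order) are [3].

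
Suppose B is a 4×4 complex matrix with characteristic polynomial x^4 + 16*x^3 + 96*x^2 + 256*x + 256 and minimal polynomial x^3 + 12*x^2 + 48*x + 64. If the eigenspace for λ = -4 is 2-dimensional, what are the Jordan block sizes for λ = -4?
Block sizes for λ = -4: [3, 1]

Step 1 — from the characteristic polynomial, algebraic multiplicity of λ = -4 is 4. From dim ker(B − (-4)·I) = 2, there are exactly 2 Jordan blocks for λ = -4.
Step 2 — from the minimal polynomial, the factor (x + 4)^3 tells us the largest block for λ = -4 has size 3.
Step 3 — with total size 4, 2 blocks, and largest block 3, the block sizes (in nonincreasing order) are [3, 1].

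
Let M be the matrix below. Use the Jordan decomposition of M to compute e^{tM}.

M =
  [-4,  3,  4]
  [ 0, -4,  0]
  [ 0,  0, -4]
e^{tM} =
  [exp(-4*t), 3*t*exp(-4*t), 4*t*exp(-4*t)]
  [0, exp(-4*t), 0]
  [0, 0, exp(-4*t)]

Strategy: write M = P · J · P⁻¹ where J is a Jordan canonical form, so e^{tM} = P · e^{tJ} · P⁻¹, and e^{tJ} can be computed block-by-block.

M has Jordan form
J =
  [-4,  1,  0]
  [ 0, -4,  0]
  [ 0,  0, -4]
(up to reordering of blocks).

Per-block formulas:
  For a 1×1 block at λ = -4: exp(t · [-4]) = [e^(-4t)].
  For a 2×2 Jordan block J_2(-4): exp(t · J_2(-4)) = e^(-4t)·(I + t·N), where N is the 2×2 nilpotent shift.

After assembling e^{tJ} and conjugating by P, we get:

e^{tM} =
  [exp(-4*t), 3*t*exp(-4*t), 4*t*exp(-4*t)]
  [0, exp(-4*t), 0]
  [0, 0, exp(-4*t)]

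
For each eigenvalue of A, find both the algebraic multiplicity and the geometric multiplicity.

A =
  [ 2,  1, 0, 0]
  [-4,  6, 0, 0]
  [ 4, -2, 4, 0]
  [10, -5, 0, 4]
λ = 4: alg = 4, geom = 3

Step 1 — factor the characteristic polynomial to read off the algebraic multiplicities:
  χ_A(x) = (x - 4)^4

Step 2 — compute geometric multiplicities via the rank-nullity identity g(λ) = n − rank(A − λI):
  rank(A − (4)·I) = 1, so dim ker(A − (4)·I) = n − 1 = 3

Summary:
  λ = 4: algebraic multiplicity = 4, geometric multiplicity = 3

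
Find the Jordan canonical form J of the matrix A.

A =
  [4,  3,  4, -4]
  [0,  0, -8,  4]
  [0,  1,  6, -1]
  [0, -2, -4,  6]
J_2(4) ⊕ J_2(4)

The characteristic polynomial is
  det(x·I − A) = x^4 - 16*x^3 + 96*x^2 - 256*x + 256 = (x - 4)^4

Eigenvalues and multiplicities (the geometric multiplicity of λ is n − rank(A − λI), which equals the number of Jordan blocks for λ):
  λ = 4: algebraic multiplicity = 4, geometric multiplicity = 2

Determining the block sizes for each eigenvalue:
  λ = 4: with am = 4 and gm = 2, the partition is not yet determined (e.g. several partitions of 4 into 2 parts exist). Let N = A − (4)·I. Computing rank(N^1) = 2, rank(N^2) = 0; the number of blocks of size ≥ j is rank(N^{j−1}) − rank(N^j), giving [2, 2]. So we have 2 block(s) of size 2 → block sizes [2, 2]

Assembling the blocks gives a Jordan form
J =
  [4, 1, 0, 0]
  [0, 4, 0, 0]
  [0, 0, 4, 1]
  [0, 0, 0, 4]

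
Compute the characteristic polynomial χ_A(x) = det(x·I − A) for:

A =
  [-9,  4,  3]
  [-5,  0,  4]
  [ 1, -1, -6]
x^3 + 15*x^2 + 75*x + 125

Expanding det(x·I − A) (e.g. by cofactor expansion or by noting that A is similar to its Jordan form J, which has the same characteristic polynomial as A) gives
  χ_A(x) = x^3 + 15*x^2 + 75*x + 125
which factors as (x + 5)^3. The eigenvalues (with algebraic multiplicities) are λ = -5 with multiplicity 3.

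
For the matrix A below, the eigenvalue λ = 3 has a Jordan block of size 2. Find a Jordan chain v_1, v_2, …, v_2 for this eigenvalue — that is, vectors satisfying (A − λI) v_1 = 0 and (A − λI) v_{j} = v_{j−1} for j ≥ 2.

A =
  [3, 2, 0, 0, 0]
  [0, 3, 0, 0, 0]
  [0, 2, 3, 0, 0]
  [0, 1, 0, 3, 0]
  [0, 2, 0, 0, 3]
A Jordan chain for λ = 3 of length 2:
v_1 = (2, 0, 2, 1, 2)ᵀ
v_2 = (0, 1, 0, 0, 0)ᵀ

Let N = A − (3)·I. We want v_2 with N^2 v_2 = 0 but N^1 v_2 ≠ 0; then v_{j-1} := N · v_j for j = 2, …, 2.

Pick v_2 = (0, 1, 0, 0, 0)ᵀ.
Then v_1 = N · v_2 = (2, 0, 2, 1, 2)ᵀ.

Sanity check: (A − (3)·I) v_1 = (0, 0, 0, 0, 0)ᵀ = 0. ✓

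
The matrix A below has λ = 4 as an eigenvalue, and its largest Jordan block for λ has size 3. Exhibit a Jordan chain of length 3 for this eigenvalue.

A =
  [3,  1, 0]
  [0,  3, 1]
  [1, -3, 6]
A Jordan chain for λ = 4 of length 3:
v_1 = (1, 1, 1)ᵀ
v_2 = (-1, 0, 1)ᵀ
v_3 = (1, 0, 0)ᵀ

Let N = A − (4)·I. We want v_3 with N^3 v_3 = 0 but N^2 v_3 ≠ 0; then v_{j-1} := N · v_j for j = 3, …, 2.

Pick v_3 = (1, 0, 0)ᵀ.
Then v_2 = N · v_3 = (-1, 0, 1)ᵀ.
Then v_1 = N · v_2 = (1, 1, 1)ᵀ.

Sanity check: (A − (4)·I) v_1 = (0, 0, 0)ᵀ = 0. ✓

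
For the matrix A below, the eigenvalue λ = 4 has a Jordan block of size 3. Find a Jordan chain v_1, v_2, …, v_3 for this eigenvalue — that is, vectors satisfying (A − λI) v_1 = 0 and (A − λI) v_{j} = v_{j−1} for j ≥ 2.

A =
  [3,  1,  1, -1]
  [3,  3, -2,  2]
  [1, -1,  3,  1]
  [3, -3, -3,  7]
A Jordan chain for λ = 4 of length 3:
v_1 = (2, -2, -2, -6)ᵀ
v_2 = (-1, 3, 1, 3)ᵀ
v_3 = (1, 0, 0, 0)ᵀ

Let N = A − (4)·I. We want v_3 with N^3 v_3 = 0 but N^2 v_3 ≠ 0; then v_{j-1} := N · v_j for j = 3, …, 2.

Pick v_3 = (1, 0, 0, 0)ᵀ.
Then v_2 = N · v_3 = (-1, 3, 1, 3)ᵀ.
Then v_1 = N · v_2 = (2, -2, -2, -6)ᵀ.

Sanity check: (A − (4)·I) v_1 = (0, 0, 0, 0)ᵀ = 0. ✓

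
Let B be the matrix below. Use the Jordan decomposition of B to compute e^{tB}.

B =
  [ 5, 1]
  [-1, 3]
e^{tB} =
  [t*exp(4*t) + exp(4*t), t*exp(4*t)]
  [-t*exp(4*t), -t*exp(4*t) + exp(4*t)]

Strategy: write B = P · J · P⁻¹ where J is a Jordan canonical form, so e^{tB} = P · e^{tJ} · P⁻¹, and e^{tJ} can be computed block-by-block.

B has Jordan form
J =
  [4, 1]
  [0, 4]
(up to reordering of blocks).

Per-block formulas:
  For a 2×2 Jordan block J_2(4): exp(t · J_2(4)) = e^(4t)·(I + t·N), where N is the 2×2 nilpotent shift.

After assembling e^{tJ} and conjugating by P, we get:

e^{tB} =
  [t*exp(4*t) + exp(4*t), t*exp(4*t)]
  [-t*exp(4*t), -t*exp(4*t) + exp(4*t)]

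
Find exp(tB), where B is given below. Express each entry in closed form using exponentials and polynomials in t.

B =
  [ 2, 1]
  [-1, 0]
e^{tB} =
  [t*exp(t) + exp(t), t*exp(t)]
  [-t*exp(t), -t*exp(t) + exp(t)]

Strategy: write B = P · J · P⁻¹ where J is a Jordan canonical form, so e^{tB} = P · e^{tJ} · P⁻¹, and e^{tJ} can be computed block-by-block.

B has Jordan form
J =
  [1, 1]
  [0, 1]
(up to reordering of blocks).

Per-block formulas:
  For a 2×2 Jordan block J_2(1): exp(t · J_2(1)) = e^(1t)·(I + t·N), where N is the 2×2 nilpotent shift.

After assembling e^{tJ} and conjugating by P, we get:

e^{tB} =
  [t*exp(t) + exp(t), t*exp(t)]
  [-t*exp(t), -t*exp(t) + exp(t)]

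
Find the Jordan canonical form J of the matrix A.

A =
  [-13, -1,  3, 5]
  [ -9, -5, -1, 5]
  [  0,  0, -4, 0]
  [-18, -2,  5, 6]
J_3(-4) ⊕ J_1(-4)

The characteristic polynomial is
  det(x·I − A) = x^4 + 16*x^3 + 96*x^2 + 256*x + 256 = (x + 4)^4

Eigenvalues and multiplicities (the geometric multiplicity of λ is n − rank(A − λI), which equals the number of Jordan blocks for λ):
  λ = -4: algebraic multiplicity = 4, geometric multiplicity = 2

Determining the block sizes for each eigenvalue:
  λ = -4: with am = 4 and gm = 2, the partition is not yet determined (e.g. several partitions of 4 into 2 parts exist). Let N = A − (-4)·I. Computing rank(N^1) = 2, rank(N^2) = 1, rank(N^3) = 0; the number of blocks of size ≥ j is rank(N^{j−1}) − rank(N^j), giving [2, 1, 1]. So we have 1 block(s) of size 3, 1 block(s) of size 1 → block sizes [3, 1]

Assembling the blocks gives a Jordan form
J =
  [-4,  1,  0,  0]
  [ 0, -4,  1,  0]
  [ 0,  0, -4,  0]
  [ 0,  0,  0, -4]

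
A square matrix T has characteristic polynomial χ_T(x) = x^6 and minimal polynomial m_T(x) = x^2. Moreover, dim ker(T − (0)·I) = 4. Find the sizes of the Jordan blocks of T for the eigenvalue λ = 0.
Block sizes for λ = 0: [2, 2, 1, 1]

Step 1 — from the characteristic polynomial, algebraic multiplicity of λ = 0 is 6. From dim ker(T − (0)·I) = 4, there are exactly 4 Jordan blocks for λ = 0.
Step 2 — from the minimal polynomial, the factor (x − 0)^2 tells us the largest block for λ = 0 has size 2.
Step 3 — with total size 6, 4 blocks, and largest block 2, the block sizes (in nonincreasing order) are [2, 2, 1, 1].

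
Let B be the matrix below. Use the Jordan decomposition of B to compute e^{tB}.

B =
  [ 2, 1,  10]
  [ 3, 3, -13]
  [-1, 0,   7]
e^{tB} =
  [-3*t^2*exp(4*t)/2 - 2*t*exp(4*t) + exp(4*t), -3*t^2*exp(4*t)/2 + t*exp(4*t), -3*t^2*exp(4*t)/2 + 10*t*exp(4*t)]
  [2*t^2*exp(4*t) + 3*t*exp(4*t), 2*t^2*exp(4*t) - t*exp(4*t) + exp(4*t), 2*t^2*exp(4*t) - 13*t*exp(4*t)]
  [-t^2*exp(4*t)/2 - t*exp(4*t), -t^2*exp(4*t)/2, -t^2*exp(4*t)/2 + 3*t*exp(4*t) + exp(4*t)]

Strategy: write B = P · J · P⁻¹ where J is a Jordan canonical form, so e^{tB} = P · e^{tJ} · P⁻¹, and e^{tJ} can be computed block-by-block.

B has Jordan form
J =
  [4, 1, 0]
  [0, 4, 1]
  [0, 0, 4]
(up to reordering of blocks).

Per-block formulas:
  For a 3×3 Jordan block J_3(4): exp(t · J_3(4)) = e^(4t)·(I + t·N + (t^2/2)·N^2), where N is the 3×3 nilpotent shift.

After assembling e^{tJ} and conjugating by P, we get:

e^{tB} =
  [-3*t^2*exp(4*t)/2 - 2*t*exp(4*t) + exp(4*t), -3*t^2*exp(4*t)/2 + t*exp(4*t), -3*t^2*exp(4*t)/2 + 10*t*exp(4*t)]
  [2*t^2*exp(4*t) + 3*t*exp(4*t), 2*t^2*exp(4*t) - t*exp(4*t) + exp(4*t), 2*t^2*exp(4*t) - 13*t*exp(4*t)]
  [-t^2*exp(4*t)/2 - t*exp(4*t), -t^2*exp(4*t)/2, -t^2*exp(4*t)/2 + 3*t*exp(4*t) + exp(4*t)]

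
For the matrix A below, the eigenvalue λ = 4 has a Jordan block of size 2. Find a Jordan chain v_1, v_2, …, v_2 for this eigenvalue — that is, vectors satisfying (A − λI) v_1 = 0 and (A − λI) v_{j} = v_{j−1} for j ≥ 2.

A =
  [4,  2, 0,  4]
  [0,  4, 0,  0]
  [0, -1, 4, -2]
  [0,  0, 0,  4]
A Jordan chain for λ = 4 of length 2:
v_1 = (2, 0, -1, 0)ᵀ
v_2 = (0, 1, 0, 0)ᵀ

Let N = A − (4)·I. We want v_2 with N^2 v_2 = 0 but N^1 v_2 ≠ 0; then v_{j-1} := N · v_j for j = 2, …, 2.

Pick v_2 = (0, 1, 0, 0)ᵀ.
Then v_1 = N · v_2 = (2, 0, -1, 0)ᵀ.

Sanity check: (A − (4)·I) v_1 = (0, 0, 0, 0)ᵀ = 0. ✓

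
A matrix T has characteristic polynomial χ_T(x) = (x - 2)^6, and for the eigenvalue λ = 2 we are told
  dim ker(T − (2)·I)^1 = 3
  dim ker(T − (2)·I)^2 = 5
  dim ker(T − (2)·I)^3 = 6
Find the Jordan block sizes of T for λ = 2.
Block sizes for λ = 2: [3, 2, 1]

From the dimensions of kernels of powers, the number of Jordan blocks of size at least j is d_j − d_{j−1} where d_j = dim ker(N^j) (with d_0 = 0). Computing the differences gives [3, 2, 1].
The number of blocks of size exactly k is (#blocks of size ≥ k) − (#blocks of size ≥ k + 1), so the partition is: 1 block(s) of size 1, 1 block(s) of size 2, 1 block(s) of size 3.
In nonincreasing order the block sizes are [3, 2, 1].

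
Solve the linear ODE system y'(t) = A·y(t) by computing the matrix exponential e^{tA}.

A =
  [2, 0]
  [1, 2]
e^{tA} =
  [exp(2*t), 0]
  [t*exp(2*t), exp(2*t)]

Strategy: write A = P · J · P⁻¹ where J is a Jordan canonical form, so e^{tA} = P · e^{tJ} · P⁻¹, and e^{tJ} can be computed block-by-block.

A has Jordan form
J =
  [2, 1]
  [0, 2]
(up to reordering of blocks).

Per-block formulas:
  For a 2×2 Jordan block J_2(2): exp(t · J_2(2)) = e^(2t)·(I + t·N), where N is the 2×2 nilpotent shift.

After assembling e^{tJ} and conjugating by P, we get:

e^{tA} =
  [exp(2*t), 0]
  [t*exp(2*t), exp(2*t)]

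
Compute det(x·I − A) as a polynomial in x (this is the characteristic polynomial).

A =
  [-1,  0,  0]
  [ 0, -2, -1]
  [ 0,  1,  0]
x^3 + 3*x^2 + 3*x + 1

Expanding det(x·I − A) (e.g. by cofactor expansion or by noting that A is similar to its Jordan form J, which has the same characteristic polynomial as A) gives
  χ_A(x) = x^3 + 3*x^2 + 3*x + 1
which factors as (x + 1)^3. The eigenvalues (with algebraic multiplicities) are λ = -1 with multiplicity 3.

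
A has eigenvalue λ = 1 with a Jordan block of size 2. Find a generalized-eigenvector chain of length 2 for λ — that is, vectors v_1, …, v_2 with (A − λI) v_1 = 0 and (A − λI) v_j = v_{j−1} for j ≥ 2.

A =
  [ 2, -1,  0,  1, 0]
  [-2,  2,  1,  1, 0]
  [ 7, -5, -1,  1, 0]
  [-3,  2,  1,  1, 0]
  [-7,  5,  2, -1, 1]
A Jordan chain for λ = 1 of length 2:
v_1 = (1, -2, 7, -3, -7)ᵀ
v_2 = (1, 0, 0, 0, 0)ᵀ

Let N = A − (1)·I. We want v_2 with N^2 v_2 = 0 but N^1 v_2 ≠ 0; then v_{j-1} := N · v_j for j = 2, …, 2.

Pick v_2 = (1, 0, 0, 0, 0)ᵀ.
Then v_1 = N · v_2 = (1, -2, 7, -3, -7)ᵀ.

Sanity check: (A − (1)·I) v_1 = (0, 0, 0, 0, 0)ᵀ = 0. ✓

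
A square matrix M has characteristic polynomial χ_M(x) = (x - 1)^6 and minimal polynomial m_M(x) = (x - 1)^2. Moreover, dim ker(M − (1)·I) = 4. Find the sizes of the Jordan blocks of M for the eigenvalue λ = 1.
Block sizes for λ = 1: [2, 2, 1, 1]

Step 1 — from the characteristic polynomial, algebraic multiplicity of λ = 1 is 6. From dim ker(M − (1)·I) = 4, there are exactly 4 Jordan blocks for λ = 1.
Step 2 — from the minimal polynomial, the factor (x − 1)^2 tells us the largest block for λ = 1 has size 2.
Step 3 — with total size 6, 4 blocks, and largest block 2, the block sizes (in nonincreasing order) are [2, 2, 1, 1].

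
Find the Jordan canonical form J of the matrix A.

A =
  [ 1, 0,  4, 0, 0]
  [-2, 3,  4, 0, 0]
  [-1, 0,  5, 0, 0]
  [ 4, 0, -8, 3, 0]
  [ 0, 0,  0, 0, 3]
J_2(3) ⊕ J_1(3) ⊕ J_1(3) ⊕ J_1(3)

The characteristic polynomial is
  det(x·I − A) = x^5 - 15*x^4 + 90*x^3 - 270*x^2 + 405*x - 243 = (x - 3)^5

Eigenvalues and multiplicities (the geometric multiplicity of λ is n − rank(A − λI), which equals the number of Jordan blocks for λ):
  λ = 3: algebraic multiplicity = 5, geometric multiplicity = 4

Determining the block sizes for each eigenvalue:
  λ = 3: 4 blocks summing to 5 forces exactly one block of size 2 and the rest size 1 → block sizes [2, 1, 1, 1]

Assembling the blocks gives a Jordan form
J =
  [3, 1, 0, 0, 0]
  [0, 3, 0, 0, 0]
  [0, 0, 3, 0, 0]
  [0, 0, 0, 3, 0]
  [0, 0, 0, 0, 3]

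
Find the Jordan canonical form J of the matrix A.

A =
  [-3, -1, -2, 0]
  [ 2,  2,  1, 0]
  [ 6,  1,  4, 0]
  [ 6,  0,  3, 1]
J_3(1) ⊕ J_1(1)

The characteristic polynomial is
  det(x·I − A) = x^4 - 4*x^3 + 6*x^2 - 4*x + 1 = (x - 1)^4

Eigenvalues and multiplicities (the geometric multiplicity of λ is n − rank(A − λI), which equals the number of Jordan blocks for λ):
  λ = 1: algebraic multiplicity = 4, geometric multiplicity = 2

Determining the block sizes for each eigenvalue:
  λ = 1: with am = 4 and gm = 2, the partition is not yet determined (e.g. several partitions of 4 into 2 parts exist). Let N = A − (1)·I. Computing rank(N^1) = 2, rank(N^2) = 1, rank(N^3) = 0; the number of blocks of size ≥ j is rank(N^{j−1}) − rank(N^j), giving [2, 1, 1]. So we have 1 block(s) of size 3, 1 block(s) of size 1 → block sizes [3, 1]

Assembling the blocks gives a Jordan form
J =
  [1, 1, 0, 0]
  [0, 1, 1, 0]
  [0, 0, 1, 0]
  [0, 0, 0, 1]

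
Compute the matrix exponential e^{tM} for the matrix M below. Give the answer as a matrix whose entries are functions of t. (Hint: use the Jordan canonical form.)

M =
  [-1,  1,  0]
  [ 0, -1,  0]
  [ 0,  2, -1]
e^{tM} =
  [exp(-t), t*exp(-t), 0]
  [0, exp(-t), 0]
  [0, 2*t*exp(-t), exp(-t)]

Strategy: write M = P · J · P⁻¹ where J is a Jordan canonical form, so e^{tM} = P · e^{tJ} · P⁻¹, and e^{tJ} can be computed block-by-block.

M has Jordan form
J =
  [-1,  1,  0]
  [ 0, -1,  0]
  [ 0,  0, -1]
(up to reordering of blocks).

Per-block formulas:
  For a 1×1 block at λ = -1: exp(t · [-1]) = [e^(-1t)].
  For a 2×2 Jordan block J_2(-1): exp(t · J_2(-1)) = e^(-1t)·(I + t·N), where N is the 2×2 nilpotent shift.

After assembling e^{tJ} and conjugating by P, we get:

e^{tM} =
  [exp(-t), t*exp(-t), 0]
  [0, exp(-t), 0]
  [0, 2*t*exp(-t), exp(-t)]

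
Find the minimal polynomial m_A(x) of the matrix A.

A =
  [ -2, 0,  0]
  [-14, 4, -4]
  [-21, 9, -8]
x^2 + 4*x + 4

The characteristic polynomial is χ_A(x) = (x + 2)^3, so the eigenvalues are known. The minimal polynomial is
  m_A(x) = Π_λ (x − λ)^{k_λ}
where k_λ is the size of the *largest* Jordan block for λ (equivalently, the smallest k with (A − λI)^k v = 0 for every generalised eigenvector v of λ).

  λ = -2: largest Jordan block has size 2, contributing (x + 2)^2

So m_A(x) = (x + 2)^2 = x^2 + 4*x + 4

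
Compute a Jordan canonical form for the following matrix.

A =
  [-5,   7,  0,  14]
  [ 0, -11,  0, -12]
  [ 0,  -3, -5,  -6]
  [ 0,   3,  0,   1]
J_2(-5) ⊕ J_1(-5) ⊕ J_1(-5)

The characteristic polynomial is
  det(x·I − A) = x^4 + 20*x^3 + 150*x^2 + 500*x + 625 = (x + 5)^4

Eigenvalues and multiplicities (the geometric multiplicity of λ is n − rank(A − λI), which equals the number of Jordan blocks for λ):
  λ = -5: algebraic multiplicity = 4, geometric multiplicity = 3

Determining the block sizes for each eigenvalue:
  λ = -5: 3 blocks summing to 4 forces exactly one block of size 2 and the rest size 1 → block sizes [2, 1, 1]

Assembling the blocks gives a Jordan form
J =
  [-5,  1,  0,  0]
  [ 0, -5,  0,  0]
  [ 0,  0, -5,  0]
  [ 0,  0,  0, -5]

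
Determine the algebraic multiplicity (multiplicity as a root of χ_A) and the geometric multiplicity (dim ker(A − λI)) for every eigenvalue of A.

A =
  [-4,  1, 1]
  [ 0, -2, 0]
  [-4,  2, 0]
λ = -2: alg = 3, geom = 2

Step 1 — factor the characteristic polynomial to read off the algebraic multiplicities:
  χ_A(x) = (x + 2)^3

Step 2 — compute geometric multiplicities via the rank-nullity identity g(λ) = n − rank(A − λI):
  rank(A − (-2)·I) = 1, so dim ker(A − (-2)·I) = n − 1 = 2

Summary:
  λ = -2: algebraic multiplicity = 3, geometric multiplicity = 2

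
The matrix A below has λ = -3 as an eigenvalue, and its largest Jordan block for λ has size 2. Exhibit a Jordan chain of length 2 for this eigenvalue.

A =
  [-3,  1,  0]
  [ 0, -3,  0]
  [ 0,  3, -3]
A Jordan chain for λ = -3 of length 2:
v_1 = (1, 0, 3)ᵀ
v_2 = (0, 1, 0)ᵀ

Let N = A − (-3)·I. We want v_2 with N^2 v_2 = 0 but N^1 v_2 ≠ 0; then v_{j-1} := N · v_j for j = 2, …, 2.

Pick v_2 = (0, 1, 0)ᵀ.
Then v_1 = N · v_2 = (1, 0, 3)ᵀ.

Sanity check: (A − (-3)·I) v_1 = (0, 0, 0)ᵀ = 0. ✓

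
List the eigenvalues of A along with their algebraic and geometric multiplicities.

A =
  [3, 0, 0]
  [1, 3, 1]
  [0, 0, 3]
λ = 3: alg = 3, geom = 2

Step 1 — factor the characteristic polynomial to read off the algebraic multiplicities:
  χ_A(x) = (x - 3)^3

Step 2 — compute geometric multiplicities via the rank-nullity identity g(λ) = n − rank(A − λI):
  rank(A − (3)·I) = 1, so dim ker(A − (3)·I) = n − 1 = 2

Summary:
  λ = 3: algebraic multiplicity = 3, geometric multiplicity = 2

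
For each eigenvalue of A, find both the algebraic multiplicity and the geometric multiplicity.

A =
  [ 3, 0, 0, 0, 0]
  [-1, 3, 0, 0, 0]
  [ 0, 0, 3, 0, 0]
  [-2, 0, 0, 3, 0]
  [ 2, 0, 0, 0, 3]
λ = 3: alg = 5, geom = 4

Step 1 — factor the characteristic polynomial to read off the algebraic multiplicities:
  χ_A(x) = (x - 3)^5

Step 2 — compute geometric multiplicities via the rank-nullity identity g(λ) = n − rank(A − λI):
  rank(A − (3)·I) = 1, so dim ker(A − (3)·I) = n − 1 = 4

Summary:
  λ = 3: algebraic multiplicity = 5, geometric multiplicity = 4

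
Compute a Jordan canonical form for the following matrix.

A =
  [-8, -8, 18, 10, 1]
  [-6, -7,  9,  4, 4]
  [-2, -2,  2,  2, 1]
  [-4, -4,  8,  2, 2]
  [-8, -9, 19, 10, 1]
J_3(-2) ⊕ J_1(-2) ⊕ J_1(-2)

The characteristic polynomial is
  det(x·I − A) = x^5 + 10*x^4 + 40*x^3 + 80*x^2 + 80*x + 32 = (x + 2)^5

Eigenvalues and multiplicities (the geometric multiplicity of λ is n − rank(A − λI), which equals the number of Jordan blocks for λ):
  λ = -2: algebraic multiplicity = 5, geometric multiplicity = 3

Determining the block sizes for each eigenvalue:
  λ = -2: with am = 5 and gm = 3, the partition is not yet determined (e.g. several partitions of 5 into 3 parts exist). Let N = A − (-2)·I. Computing rank(N^1) = 2, rank(N^2) = 1, rank(N^3) = 0; the number of blocks of size ≥ j is rank(N^{j−1}) − rank(N^j), giving [3, 1, 1]. So we have 1 block(s) of size 3, 2 block(s) of size 1 → block sizes [3, 1, 1]

Assembling the blocks gives a Jordan form
J =
  [-2,  1,  0,  0,  0]
  [ 0, -2,  1,  0,  0]
  [ 0,  0, -2,  0,  0]
  [ 0,  0,  0, -2,  0]
  [ 0,  0,  0,  0, -2]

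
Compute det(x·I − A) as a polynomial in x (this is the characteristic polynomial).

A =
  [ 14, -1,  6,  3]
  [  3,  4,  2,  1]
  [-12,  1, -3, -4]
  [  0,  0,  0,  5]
x^4 - 20*x^3 + 150*x^2 - 500*x + 625

Expanding det(x·I − A) (e.g. by cofactor expansion or by noting that A is similar to its Jordan form J, which has the same characteristic polynomial as A) gives
  χ_A(x) = x^4 - 20*x^3 + 150*x^2 - 500*x + 625
which factors as (x - 5)^4. The eigenvalues (with algebraic multiplicities) are λ = 5 with multiplicity 4.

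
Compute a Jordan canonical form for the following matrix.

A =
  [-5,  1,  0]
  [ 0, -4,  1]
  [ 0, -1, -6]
J_3(-5)

The characteristic polynomial is
  det(x·I − A) = x^3 + 15*x^2 + 75*x + 125 = (x + 5)^3

Eigenvalues and multiplicities (the geometric multiplicity of λ is n − rank(A − λI), which equals the number of Jordan blocks for λ):
  λ = -5: algebraic multiplicity = 3, geometric multiplicity = 1

Determining the block sizes for each eigenvalue:
  λ = -5: one block (gm = 1), so the single block has size am = 3 → block sizes [3]

Assembling the blocks gives a Jordan form
J =
  [-5,  1,  0]
  [ 0, -5,  1]
  [ 0,  0, -5]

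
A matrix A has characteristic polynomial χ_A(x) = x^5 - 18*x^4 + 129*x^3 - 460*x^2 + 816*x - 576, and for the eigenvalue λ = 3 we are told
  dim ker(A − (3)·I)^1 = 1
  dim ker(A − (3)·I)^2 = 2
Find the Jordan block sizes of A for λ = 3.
Block sizes for λ = 3: [2]

From the dimensions of kernels of powers, the number of Jordan blocks of size at least j is d_j − d_{j−1} where d_j = dim ker(N^j) (with d_0 = 0). Computing the differences gives [1, 1].
The number of blocks of size exactly k is (#blocks of size ≥ k) − (#blocks of size ≥ k + 1), so the partition is: 1 block(s) of size 2.
In nonincreasing order the block sizes are [2].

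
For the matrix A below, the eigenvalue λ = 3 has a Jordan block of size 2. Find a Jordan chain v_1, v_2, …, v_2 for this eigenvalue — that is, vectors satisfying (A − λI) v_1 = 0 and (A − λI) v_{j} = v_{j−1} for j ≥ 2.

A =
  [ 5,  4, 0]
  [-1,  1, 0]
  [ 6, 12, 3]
A Jordan chain for λ = 3 of length 2:
v_1 = (2, -1, 6)ᵀ
v_2 = (1, 0, 0)ᵀ

Let N = A − (3)·I. We want v_2 with N^2 v_2 = 0 but N^1 v_2 ≠ 0; then v_{j-1} := N · v_j for j = 2, …, 2.

Pick v_2 = (1, 0, 0)ᵀ.
Then v_1 = N · v_2 = (2, -1, 6)ᵀ.

Sanity check: (A − (3)·I) v_1 = (0, 0, 0)ᵀ = 0. ✓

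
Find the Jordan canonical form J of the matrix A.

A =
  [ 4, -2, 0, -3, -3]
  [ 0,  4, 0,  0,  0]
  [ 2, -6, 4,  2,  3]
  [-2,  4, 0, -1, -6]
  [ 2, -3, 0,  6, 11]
J_2(4) ⊕ J_1(4) ⊕ J_1(5) ⊕ J_1(5)

The characteristic polynomial is
  det(x·I − A) = x^5 - 22*x^4 + 193*x^3 - 844*x^2 + 1840*x - 1600 = (x - 5)^2*(x - 4)^3

Eigenvalues and multiplicities (the geometric multiplicity of λ is n − rank(A − λI), which equals the number of Jordan blocks for λ):
  λ = 4: algebraic multiplicity = 3, geometric multiplicity = 2
  λ = 5: algebraic multiplicity = 2, geometric multiplicity = 2

Determining the block sizes for each eigenvalue:
  λ = 4: 2 blocks summing to 3 forces exactly one block of size 2 and the rest size 1 → block sizes [2, 1]
  λ = 5: gm = am = 2, so every block has size 1 → block sizes [1, 1]

Assembling the blocks gives a Jordan form
J =
  [4, 1, 0, 0, 0]
  [0, 4, 0, 0, 0]
  [0, 0, 4, 0, 0]
  [0, 0, 0, 5, 0]
  [0, 0, 0, 0, 5]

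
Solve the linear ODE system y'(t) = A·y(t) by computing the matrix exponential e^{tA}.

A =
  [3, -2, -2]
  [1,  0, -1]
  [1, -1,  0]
e^{tA} =
  [2*t*exp(t) + exp(t), -2*t*exp(t), -2*t*exp(t)]
  [t*exp(t), -t*exp(t) + exp(t), -t*exp(t)]
  [t*exp(t), -t*exp(t), -t*exp(t) + exp(t)]

Strategy: write A = P · J · P⁻¹ where J is a Jordan canonical form, so e^{tA} = P · e^{tJ} · P⁻¹, and e^{tJ} can be computed block-by-block.

A has Jordan form
J =
  [1, 1, 0]
  [0, 1, 0]
  [0, 0, 1]
(up to reordering of blocks).

Per-block formulas:
  For a 1×1 block at λ = 1: exp(t · [1]) = [e^(1t)].
  For a 2×2 Jordan block J_2(1): exp(t · J_2(1)) = e^(1t)·(I + t·N), where N is the 2×2 nilpotent shift.

After assembling e^{tJ} and conjugating by P, we get:

e^{tA} =
  [2*t*exp(t) + exp(t), -2*t*exp(t), -2*t*exp(t)]
  [t*exp(t), -t*exp(t) + exp(t), -t*exp(t)]
  [t*exp(t), -t*exp(t), -t*exp(t) + exp(t)]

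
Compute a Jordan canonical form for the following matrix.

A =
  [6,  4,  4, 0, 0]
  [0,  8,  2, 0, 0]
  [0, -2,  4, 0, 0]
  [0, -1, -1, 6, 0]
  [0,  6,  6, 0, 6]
J_2(6) ⊕ J_1(6) ⊕ J_1(6) ⊕ J_1(6)

The characteristic polynomial is
  det(x·I − A) = x^5 - 30*x^4 + 360*x^3 - 2160*x^2 + 6480*x - 7776 = (x - 6)^5

Eigenvalues and multiplicities (the geometric multiplicity of λ is n − rank(A − λI), which equals the number of Jordan blocks for λ):
  λ = 6: algebraic multiplicity = 5, geometric multiplicity = 4

Determining the block sizes for each eigenvalue:
  λ = 6: 4 blocks summing to 5 forces exactly one block of size 2 and the rest size 1 → block sizes [2, 1, 1, 1]

Assembling the blocks gives a Jordan form
J =
  [6, 1, 0, 0, 0]
  [0, 6, 0, 0, 0]
  [0, 0, 6, 0, 0]
  [0, 0, 0, 6, 0]
  [0, 0, 0, 0, 6]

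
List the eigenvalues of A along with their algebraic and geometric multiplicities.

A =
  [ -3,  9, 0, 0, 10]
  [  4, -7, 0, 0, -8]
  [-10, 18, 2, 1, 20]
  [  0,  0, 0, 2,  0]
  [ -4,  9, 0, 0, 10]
λ = -1: alg = 2, geom = 1; λ = 2: alg = 3, geom = 2

Step 1 — factor the characteristic polynomial to read off the algebraic multiplicities:
  χ_A(x) = (x - 2)^3*(x + 1)^2

Step 2 — compute geometric multiplicities via the rank-nullity identity g(λ) = n − rank(A − λI):
  rank(A − (-1)·I) = 4, so dim ker(A − (-1)·I) = n − 4 = 1
  rank(A − (2)·I) = 3, so dim ker(A − (2)·I) = n − 3 = 2

Summary:
  λ = -1: algebraic multiplicity = 2, geometric multiplicity = 1
  λ = 2: algebraic multiplicity = 3, geometric multiplicity = 2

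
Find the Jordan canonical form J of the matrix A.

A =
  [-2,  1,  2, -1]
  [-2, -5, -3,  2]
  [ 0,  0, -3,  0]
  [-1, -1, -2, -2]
J_3(-3) ⊕ J_1(-3)

The characteristic polynomial is
  det(x·I − A) = x^4 + 12*x^3 + 54*x^2 + 108*x + 81 = (x + 3)^4

Eigenvalues and multiplicities (the geometric multiplicity of λ is n − rank(A − λI), which equals the number of Jordan blocks for λ):
  λ = -3: algebraic multiplicity = 4, geometric multiplicity = 2

Determining the block sizes for each eigenvalue:
  λ = -3: with am = 4 and gm = 2, the partition is not yet determined (e.g. several partitions of 4 into 2 parts exist). Let N = A − (-3)·I. Computing rank(N^1) = 2, rank(N^2) = 1, rank(N^3) = 0; the number of blocks of size ≥ j is rank(N^{j−1}) − rank(N^j), giving [2, 1, 1]. So we have 1 block(s) of size 3, 1 block(s) of size 1 → block sizes [3, 1]

Assembling the blocks gives a Jordan form
J =
  [-3,  1,  0,  0]
  [ 0, -3,  1,  0]
  [ 0,  0, -3,  0]
  [ 0,  0,  0, -3]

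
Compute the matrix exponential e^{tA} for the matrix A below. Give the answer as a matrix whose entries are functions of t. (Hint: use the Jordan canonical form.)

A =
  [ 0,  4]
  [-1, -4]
e^{tA} =
  [2*t*exp(-2*t) + exp(-2*t), 4*t*exp(-2*t)]
  [-t*exp(-2*t), -2*t*exp(-2*t) + exp(-2*t)]

Strategy: write A = P · J · P⁻¹ where J is a Jordan canonical form, so e^{tA} = P · e^{tJ} · P⁻¹, and e^{tJ} can be computed block-by-block.

A has Jordan form
J =
  [-2,  1]
  [ 0, -2]
(up to reordering of blocks).

Per-block formulas:
  For a 2×2 Jordan block J_2(-2): exp(t · J_2(-2)) = e^(-2t)·(I + t·N), where N is the 2×2 nilpotent shift.

After assembling e^{tJ} and conjugating by P, we get:

e^{tA} =
  [2*t*exp(-2*t) + exp(-2*t), 4*t*exp(-2*t)]
  [-t*exp(-2*t), -2*t*exp(-2*t) + exp(-2*t)]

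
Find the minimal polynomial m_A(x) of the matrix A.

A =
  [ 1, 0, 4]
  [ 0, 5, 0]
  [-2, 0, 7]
x^2 - 8*x + 15

The characteristic polynomial is χ_A(x) = (x - 5)^2*(x - 3), so the eigenvalues are known. The minimal polynomial is
  m_A(x) = Π_λ (x − λ)^{k_λ}
where k_λ is the size of the *largest* Jordan block for λ (equivalently, the smallest k with (A − λI)^k v = 0 for every generalised eigenvector v of λ).

  λ = 3: largest Jordan block has size 1, contributing (x − 3)
  λ = 5: largest Jordan block has size 1, contributing (x − 5)

So m_A(x) = (x - 5)*(x - 3) = x^2 - 8*x + 15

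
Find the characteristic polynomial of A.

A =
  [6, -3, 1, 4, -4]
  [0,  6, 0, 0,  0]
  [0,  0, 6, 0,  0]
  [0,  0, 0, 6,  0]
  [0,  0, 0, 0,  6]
x^5 - 30*x^4 + 360*x^3 - 2160*x^2 + 6480*x - 7776

Expanding det(x·I − A) (e.g. by cofactor expansion or by noting that A is similar to its Jordan form J, which has the same characteristic polynomial as A) gives
  χ_A(x) = x^5 - 30*x^4 + 360*x^3 - 2160*x^2 + 6480*x - 7776
which factors as (x - 6)^5. The eigenvalues (with algebraic multiplicities) are λ = 6 with multiplicity 5.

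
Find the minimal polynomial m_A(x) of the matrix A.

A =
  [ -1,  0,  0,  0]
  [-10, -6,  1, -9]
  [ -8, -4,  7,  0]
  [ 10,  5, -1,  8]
x^3 - 9*x^2 + 15*x + 25

The characteristic polynomial is χ_A(x) = (x - 5)^2*(x + 1)^2, so the eigenvalues are known. The minimal polynomial is
  m_A(x) = Π_λ (x − λ)^{k_λ}
where k_λ is the size of the *largest* Jordan block for λ (equivalently, the smallest k with (A − λI)^k v = 0 for every generalised eigenvector v of λ).

  λ = -1: largest Jordan block has size 1, contributing (x + 1)
  λ = 5: largest Jordan block has size 2, contributing (x − 5)^2

So m_A(x) = (x - 5)^2*(x + 1) = x^3 - 9*x^2 + 15*x + 25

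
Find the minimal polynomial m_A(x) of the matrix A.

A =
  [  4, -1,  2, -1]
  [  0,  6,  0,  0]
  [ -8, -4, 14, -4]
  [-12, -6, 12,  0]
x^2 - 12*x + 36

The characteristic polynomial is χ_A(x) = (x - 6)^4, so the eigenvalues are known. The minimal polynomial is
  m_A(x) = Π_λ (x − λ)^{k_λ}
where k_λ is the size of the *largest* Jordan block for λ (equivalently, the smallest k with (A − λI)^k v = 0 for every generalised eigenvector v of λ).

  λ = 6: largest Jordan block has size 2, contributing (x − 6)^2

So m_A(x) = (x - 6)^2 = x^2 - 12*x + 36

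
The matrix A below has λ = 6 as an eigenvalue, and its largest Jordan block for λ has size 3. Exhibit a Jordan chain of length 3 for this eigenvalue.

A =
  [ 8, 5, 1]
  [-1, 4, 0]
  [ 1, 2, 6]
A Jordan chain for λ = 6 of length 3:
v_1 = (2, -1, 1)ᵀ
v_2 = (5, -2, 2)ᵀ
v_3 = (0, 1, 0)ᵀ

Let N = A − (6)·I. We want v_3 with N^3 v_3 = 0 but N^2 v_3 ≠ 0; then v_{j-1} := N · v_j for j = 3, …, 2.

Pick v_3 = (0, 1, 0)ᵀ.
Then v_2 = N · v_3 = (5, -2, 2)ᵀ.
Then v_1 = N · v_2 = (2, -1, 1)ᵀ.

Sanity check: (A − (6)·I) v_1 = (0, 0, 0)ᵀ = 0. ✓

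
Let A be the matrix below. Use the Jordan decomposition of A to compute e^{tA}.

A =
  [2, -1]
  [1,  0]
e^{tA} =
  [t*exp(t) + exp(t), -t*exp(t)]
  [t*exp(t), -t*exp(t) + exp(t)]

Strategy: write A = P · J · P⁻¹ where J is a Jordan canonical form, so e^{tA} = P · e^{tJ} · P⁻¹, and e^{tJ} can be computed block-by-block.

A has Jordan form
J =
  [1, 1]
  [0, 1]
(up to reordering of blocks).

Per-block formulas:
  For a 2×2 Jordan block J_2(1): exp(t · J_2(1)) = e^(1t)·(I + t·N), where N is the 2×2 nilpotent shift.

After assembling e^{tJ} and conjugating by P, we get:

e^{tA} =
  [t*exp(t) + exp(t), -t*exp(t)]
  [t*exp(t), -t*exp(t) + exp(t)]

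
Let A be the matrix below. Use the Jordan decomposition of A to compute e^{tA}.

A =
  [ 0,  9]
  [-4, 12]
e^{tA} =
  [-6*t*exp(6*t) + exp(6*t), 9*t*exp(6*t)]
  [-4*t*exp(6*t), 6*t*exp(6*t) + exp(6*t)]

Strategy: write A = P · J · P⁻¹ where J is a Jordan canonical form, so e^{tA} = P · e^{tJ} · P⁻¹, and e^{tJ} can be computed block-by-block.

A has Jordan form
J =
  [6, 1]
  [0, 6]
(up to reordering of blocks).

Per-block formulas:
  For a 2×2 Jordan block J_2(6): exp(t · J_2(6)) = e^(6t)·(I + t·N), where N is the 2×2 nilpotent shift.

After assembling e^{tJ} and conjugating by P, we get:

e^{tA} =
  [-6*t*exp(6*t) + exp(6*t), 9*t*exp(6*t)]
  [-4*t*exp(6*t), 6*t*exp(6*t) + exp(6*t)]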